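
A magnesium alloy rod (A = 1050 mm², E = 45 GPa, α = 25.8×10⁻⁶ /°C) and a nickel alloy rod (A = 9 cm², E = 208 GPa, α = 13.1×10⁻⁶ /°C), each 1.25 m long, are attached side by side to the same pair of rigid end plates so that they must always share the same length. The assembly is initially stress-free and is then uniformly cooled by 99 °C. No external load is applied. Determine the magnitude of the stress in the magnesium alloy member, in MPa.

σ ≈ 45.2 MPa (tensile)

Equilibrium of a rigid end plate with no external load gives equal and opposite internal forces ±P in the two members. Since α_{magnesium alloy} > α_{nickel alloy}, cooling drives the magnesium alloy into tension and the nickel alloy into compression.
Setting the final lengths equal and cancelling L: (α₁ − α₂)ΔT = P/(A₁E₁) + P/(A₂E₂).
|α₁ − α₂|·ΔT = 12.7×10⁻⁶ × 99 = 0.001257.
1/(A₁E₁) + 1/(A₂E₂) = 1/(1050×45×10³) + 1/(900×208×10³) = 2.651×10⁻⁸ N⁻¹.
P = 0.001257 / 2.651×10⁻⁸ = 47430 N = 47.43 kN.
σ_{magnesium alloy} = P/A₁ = 47430/1050 = 45.18 MPa, tensile.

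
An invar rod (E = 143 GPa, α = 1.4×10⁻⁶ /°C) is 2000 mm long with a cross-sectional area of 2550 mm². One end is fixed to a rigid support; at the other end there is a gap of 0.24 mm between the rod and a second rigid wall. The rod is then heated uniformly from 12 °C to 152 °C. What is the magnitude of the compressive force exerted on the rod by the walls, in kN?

P ≈ 27.7 kN

If the wall were absent the rod would grow by αΔT L = 1.4×10⁻⁶ × 140 × 2000 = 0.392 mm.
The gap closes (δ_free > 0.24 mm) and the wall then resists a further 0.392 − 0.24 = 0.152 mm of expansion.
That suppressed elongation corresponds to σ = E·Δ/L = 143×10³ × 0.152/2000 = 10.87 MPa.
Force on the wall = σA = 10.87 × 2550 mm² = 27.71 kN.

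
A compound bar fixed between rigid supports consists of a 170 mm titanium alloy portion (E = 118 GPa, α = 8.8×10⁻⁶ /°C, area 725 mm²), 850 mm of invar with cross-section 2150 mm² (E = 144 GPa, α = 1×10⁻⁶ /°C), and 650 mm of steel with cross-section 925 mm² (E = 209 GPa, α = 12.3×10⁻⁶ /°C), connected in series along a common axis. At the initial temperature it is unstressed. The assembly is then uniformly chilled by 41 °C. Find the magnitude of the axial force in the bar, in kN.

P ≈ 52.4 kN (tensile)

If the supports were absent, the total length change would be Σ αᵢΔT Lᵢ = 8.8×10⁻⁶×41×170 + 1×10⁻⁶×41×850 + 12.3×10⁻⁶×41×650 = 0.424 mm.
The rigid supports impose zero overall length change; the single axial force P common to all segments must satisfy P Σ Lᵢ/(AᵢEᵢ) = δ_free.
Σ Lᵢ/(AᵢEᵢ) = 170/(725×118×10³) + 850/(2150×144×10³) + 650/(925×209×10³) = 8.095×10⁻⁶ mm/N.
So P = 0.424 / 8.095×10⁻⁶ = 52.38 kN, tensile.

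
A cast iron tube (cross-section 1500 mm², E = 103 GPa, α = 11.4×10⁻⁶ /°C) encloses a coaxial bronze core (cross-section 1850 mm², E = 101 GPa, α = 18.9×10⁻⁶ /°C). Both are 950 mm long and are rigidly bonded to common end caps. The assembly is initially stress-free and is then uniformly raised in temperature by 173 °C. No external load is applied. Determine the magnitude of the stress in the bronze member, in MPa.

σ ≈ 59.3 MPa (compressive)

Both members must finish at the same length. With the larger α, the bronze tends to over-expand; the plates restrain it, putting the bronze in compression and the cast iron in tension. With no external load the two internal forces are equal and opposite, magnitude P.
Compatibility of the two members (thermal + elastic change equal): (α₁ − α₂)ΔT = P·[1/(A₁E₁) + 1/(A₂E₂)].
|α₁ − α₂|·ΔT = 7.5×10⁻⁶ × 173 = 0.001297.
1/(A₁E₁) + 1/(A₂E₂) = 1/(1500×103×10³) + 1/(1850×101×10³) = 1.182×10⁻⁸ N⁻¹.
So P = 0.001297 / 1.182×10⁻⁸ = 109.7 kN.
σ_{bronze} = P/A₂ = 109700/1850 = 59.31 MPa, compressive.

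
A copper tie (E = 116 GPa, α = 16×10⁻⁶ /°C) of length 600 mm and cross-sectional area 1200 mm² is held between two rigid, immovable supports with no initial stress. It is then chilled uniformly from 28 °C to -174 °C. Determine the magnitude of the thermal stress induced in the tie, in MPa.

The supports are rigid, so the total axial strain is zero. The restrained thermal strain is ε = αΔT = 16×10⁻⁶ × 202 = 3232×10⁻⁶.
Hence σ = E·αΔT = 116×10³ × 3232×10⁻⁶ = 374.9 MPa, tensile.

σ ≈ 375 MPa (tensile)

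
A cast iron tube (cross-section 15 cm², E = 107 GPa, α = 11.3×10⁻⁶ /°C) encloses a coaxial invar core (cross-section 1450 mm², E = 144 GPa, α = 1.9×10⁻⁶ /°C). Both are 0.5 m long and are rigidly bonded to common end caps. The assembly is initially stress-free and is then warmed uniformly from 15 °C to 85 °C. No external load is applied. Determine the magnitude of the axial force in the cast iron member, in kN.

P ≈ 59.7 kN (compressive in the cast iron)

Both members must finish at the same length. With the larger α, the cast iron tends to over-expand; the plates restrain it, putting the cast iron in compression and the invar in tension. With no external load the two internal forces are equal and opposite, magnitude P.
Setting the final lengths equal and cancelling L: (α₁ − α₂)ΔT = P/(A₁E₁) + P/(A₂E₂).
|α₁ − α₂|·ΔT = 9.4×10⁻⁶ × 70 = 0.000658.
1/(A₁E₁) + 1/(A₂E₂) = 1/(1500×107×10³) + 1/(1450×144×10³) = 1.102×10⁻⁸ N⁻¹.
So P = 0.000658 / 1.102×10⁻⁸ = 59.71 kN.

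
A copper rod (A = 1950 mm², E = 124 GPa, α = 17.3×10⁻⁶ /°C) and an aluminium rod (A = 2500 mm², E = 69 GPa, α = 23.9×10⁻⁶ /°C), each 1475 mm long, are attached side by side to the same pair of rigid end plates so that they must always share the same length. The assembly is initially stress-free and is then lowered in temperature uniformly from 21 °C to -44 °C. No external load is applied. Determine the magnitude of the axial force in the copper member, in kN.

Both members must finish at the same length. With the larger α, the aluminium tends to over-contract; the plates restrain it, putting the aluminium in tension and the copper in compression. With no external load the two internal forces are equal and opposite, magnitude P.
Setting the final lengths equal and cancelling L: (α₁ − α₂)ΔT = P/(A₁E₁) + P/(A₂E₂).
|α₁ − α₂|·ΔT = 6.6×10⁻⁶ × 65 = 0.000429.
1/(A₁E₁) + 1/(A₂E₂) = 1/(1950×124×10³) + 1/(2500×69×10³) = 9.933×10⁻⁹ N⁻¹.
P = 0.000429 / 9.933×10⁻⁹ = 43190 N = 43.19 kN.

P ≈ 43.2 kN (compressive in the copper)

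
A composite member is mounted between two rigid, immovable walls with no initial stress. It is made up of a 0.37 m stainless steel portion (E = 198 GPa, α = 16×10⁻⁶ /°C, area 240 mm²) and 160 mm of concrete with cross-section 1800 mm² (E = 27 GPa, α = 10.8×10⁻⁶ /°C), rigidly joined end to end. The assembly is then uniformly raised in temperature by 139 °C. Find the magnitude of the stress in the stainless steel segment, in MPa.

σ ≈ 400 MPa (compressive)

Free thermal expansion of the whole bar: Σ αᵢΔT Lᵢ = 16×10⁻⁶×139×370 + 10.8×10⁻⁶×139×160 = 1.063 mm.
The walls prevent any net length change, so an axial force P (same in every segment) develops. Compatibility: P · Σ Lᵢ/(AᵢEᵢ) = δ_free.
The series flexibility is Σ Lᵢ/(AᵢEᵢ) = 370/(240×198×10³) + 160/(1800×27×10³) = 1.108×10⁻⁵ mm/N.
So P = 1.063 / 1.108×10⁻⁵ = 95.96 kN, compressive.
σ_{stainless steel} = P / A = 95960 / 240 = 399.8 MPa.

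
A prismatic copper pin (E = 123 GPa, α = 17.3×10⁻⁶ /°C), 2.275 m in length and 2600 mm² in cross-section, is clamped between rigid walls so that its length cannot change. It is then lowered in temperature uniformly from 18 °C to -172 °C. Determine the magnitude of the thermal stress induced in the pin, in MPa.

With length fixed, the mechanical strain must cancel the thermal strain αΔT = 17.3×10⁻⁶ × 190 = 3287×10⁻⁶.
Hence σ = E·αΔT = 123×10³ × 3287×10⁻⁶ = 404.3 MPa, tensile.

σ ≈ 404 MPa (tensile)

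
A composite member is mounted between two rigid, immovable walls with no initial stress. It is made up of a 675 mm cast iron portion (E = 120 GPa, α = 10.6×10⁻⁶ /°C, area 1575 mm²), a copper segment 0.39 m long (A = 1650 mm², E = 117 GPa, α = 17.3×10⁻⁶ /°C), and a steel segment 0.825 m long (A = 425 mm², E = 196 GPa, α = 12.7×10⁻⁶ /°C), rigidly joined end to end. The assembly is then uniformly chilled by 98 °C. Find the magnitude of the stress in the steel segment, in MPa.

σ ≈ 363 MPa (tensile)

If the supports were absent, the total length change would be Σ αᵢΔT Lᵢ = 10.6×10⁻⁶×98×675 + 17.3×10⁻⁶×98×390 + 12.7×10⁻⁶×98×825 = 2.389 mm.
The walls prevent any net length change, so an axial force P (same in every segment) develops. Compatibility: P · Σ Lᵢ/(AᵢEᵢ) = δ_free.
The series flexibility is Σ Lᵢ/(AᵢEᵢ) = 675/(1575×120×10³) + 390/(1650×117×10³) + 825/(425×196×10³) = 1.55×10⁻⁵ mm/N.
P = 2.389 / 1.55×10⁻⁵ = 154200 N = 154.2 kN, tensile.
σ_{steel} = P / A = 154200 / 425 = 362.8 MPa.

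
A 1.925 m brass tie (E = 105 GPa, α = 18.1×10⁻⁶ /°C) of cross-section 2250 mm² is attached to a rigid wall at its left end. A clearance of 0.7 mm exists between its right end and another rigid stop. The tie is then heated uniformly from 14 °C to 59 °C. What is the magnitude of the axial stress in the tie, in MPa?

If the wall were absent the tie would grow by αΔT L = 18.1×10⁻⁶ × 45 × 1925 = 1.568 mm.
After closing the 0.7 mm clearance, 1.568 − 0.7 = 0.8679 mm of expansion remains to be suppressed by the wall.
That suppressed elongation corresponds to σ = E·Δ/L = 105×10³ × 0.8679/1925 = 47.34 MPa.

σ ≈ 47.3 MPa (compressive)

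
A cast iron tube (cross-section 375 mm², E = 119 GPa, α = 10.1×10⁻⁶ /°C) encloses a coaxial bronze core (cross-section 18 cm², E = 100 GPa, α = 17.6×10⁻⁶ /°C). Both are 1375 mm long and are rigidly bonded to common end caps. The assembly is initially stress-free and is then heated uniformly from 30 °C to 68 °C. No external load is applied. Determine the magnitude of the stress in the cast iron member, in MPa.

σ ≈ 27.2 MPa (tensile)

Both members must finish at the same length. With the larger α, the bronze tends to over-expand; the plates restrain it, putting the bronze in compression and the cast iron in tension. With no external load the two internal forces are equal and opposite, magnitude P.
Equating the net (thermal + elastic) strains gives |α₁ − α₂|·ΔT = P·[1/(A₁E₁) + 1/(A₂E₂)].
|α₁ − α₂|·ΔT = 7.5×10⁻⁶ × 38 = 0.000285.
1/(A₁E₁) + 1/(A₂E₂) = 1/(375×119×10³) + 1/(1800×100×10³) = 2.796×10⁻⁸ N⁻¹.
So P = 0.000285 / 2.796×10⁻⁸ = 10.19 kN.
σ_{cast iron} = P/A₁ = 10190/375 = 27.18 MPa, tensile.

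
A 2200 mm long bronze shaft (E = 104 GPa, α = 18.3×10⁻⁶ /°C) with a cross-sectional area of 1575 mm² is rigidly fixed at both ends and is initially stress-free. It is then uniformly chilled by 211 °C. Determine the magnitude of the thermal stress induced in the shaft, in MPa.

σ ≈ 402 MPa (tensile)

With length fixed, the mechanical strain must cancel the thermal strain αΔT = 18.3×10⁻⁶ × 211 = 3861.3×10⁻⁶.
Hence σ = E·αΔT = 104×10³ × 3861.3×10⁻⁶ = 401.6 MPa, tensile.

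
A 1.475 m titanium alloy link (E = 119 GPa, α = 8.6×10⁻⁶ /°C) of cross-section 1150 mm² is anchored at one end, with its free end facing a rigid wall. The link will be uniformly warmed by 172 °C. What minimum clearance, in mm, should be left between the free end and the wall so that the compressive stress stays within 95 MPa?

g ≈ 1 mm

With no wall the link would lengthen by αΔT L = 8.6×10⁻⁶ × 172 × 1475 = 2.182 mm.
At the allowable stress the elastic shortening the wall may impose is σL/E = 95 × 1475 / (119×10³) = 1.178 mm.
So the gap has to take up the difference, g_min = δ_free − σL/E = 2.182 − 1.178 = 1.004 mm.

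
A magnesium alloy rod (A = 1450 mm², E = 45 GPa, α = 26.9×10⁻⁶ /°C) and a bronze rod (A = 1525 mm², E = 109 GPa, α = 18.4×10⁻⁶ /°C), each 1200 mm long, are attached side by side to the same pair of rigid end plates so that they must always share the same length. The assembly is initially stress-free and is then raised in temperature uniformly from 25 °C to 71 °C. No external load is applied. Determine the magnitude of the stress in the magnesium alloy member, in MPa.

Equilibrium of a rigid end plate with no external load gives equal and opposite internal forces ±P in the two members. Since α_{magnesium alloy} > α_{bronze}, heating drives the magnesium alloy into compression and the bronze into tension.
Equating the net (thermal + elastic) strains gives |α₁ − α₂|·ΔT = P·[1/(A₁E₁) + 1/(A₂E₂)].
|α₁ − α₂|·ΔT = 8.5×10⁻⁶ × 46 = 0.000391.
1/(A₁E₁) + 1/(A₂E₂) = 1/(1450×45×10³) + 1/(1525×109×10³) = 2.134×10⁻⁸ N⁻¹.
So P = 0.000391 / 2.134×10⁻⁸ = 18.32 kN.
σ_{magnesium alloy} = P/A₁ = 18320/1450 = 12.64 MPa, compressive.

σ ≈ 12.6 MPa (compressive)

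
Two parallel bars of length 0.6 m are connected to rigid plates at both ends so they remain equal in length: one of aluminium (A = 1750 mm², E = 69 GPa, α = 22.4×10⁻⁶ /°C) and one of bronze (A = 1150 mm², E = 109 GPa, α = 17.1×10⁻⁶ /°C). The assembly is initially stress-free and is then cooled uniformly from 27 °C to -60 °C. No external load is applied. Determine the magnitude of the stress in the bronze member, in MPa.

σ ≈ 24.7 MPa (compressive)

Equilibrium of a rigid end plate with no external load gives equal and opposite internal forces ±P in the two members. Since α_{aluminium} > α_{bronze}, cooling drives the aluminium into tension and the bronze into compression.
Compatibility of the two members (thermal + elastic change equal): (α₁ − α₂)ΔT = P·[1/(A₁E₁) + 1/(A₂E₂)].
|α₁ − α₂|·ΔT = 5.3×10⁻⁶ × 87 = 0.0004611.
1/(A₁E₁) + 1/(A₂E₂) = 1/(1750×69×10³) + 1/(1150×109×10³) = 1.626×10⁻⁸ N⁻¹.
P = 0.0004611 / 1.626×10⁻⁸ = 28360 N = 28.36 kN.
σ_{bronze} = P/A₂ = 28360/1150 = 24.66 MPa, compressive.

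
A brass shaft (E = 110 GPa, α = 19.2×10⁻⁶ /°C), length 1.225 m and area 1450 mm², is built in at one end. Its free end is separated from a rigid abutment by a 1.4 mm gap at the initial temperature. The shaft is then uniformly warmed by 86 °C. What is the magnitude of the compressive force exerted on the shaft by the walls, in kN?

If the wall were absent the shaft would grow by αΔT L = 19.2×10⁻⁶ × 86 × 1225 = 2.023 mm.
This exceeds the 1.4 mm gap, so the wall pushes back. The portion of expansion that must be recovered elastically is δ_free − gap = 2.023 − 1.4 = 0.6227 mm.
So σ = E(δ_free − g)/L = 110×10³ × 0.6227/1225 = 55.92 MPa.
P = σA = 55.92 × 1450 = 81.08 kN.

P ≈ 81.1 kN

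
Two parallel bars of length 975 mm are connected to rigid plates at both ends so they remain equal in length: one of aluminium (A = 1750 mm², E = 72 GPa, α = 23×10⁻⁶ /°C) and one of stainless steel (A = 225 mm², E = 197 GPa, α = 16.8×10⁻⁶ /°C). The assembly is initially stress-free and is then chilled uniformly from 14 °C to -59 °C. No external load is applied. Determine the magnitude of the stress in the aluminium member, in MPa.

Equilibrium of a rigid end plate with no external load gives equal and opposite internal forces ±P in the two members. Since α_{aluminium} > α_{stainless steel}, cooling drives the aluminium into tension and the stainless steel into compression.
Equating the net (thermal + elastic) strains gives |α₁ − α₂|·ΔT = P·[1/(A₁E₁) + 1/(A₂E₂)].
|α₁ − α₂|·ΔT = 6.2×10⁻⁶ × 73 = 0.0004526.
1/(A₁E₁) + 1/(A₂E₂) = 1/(1750×72×10³) + 1/(225×197×10³) = 3.05×10⁻⁸ N⁻¹.
P = 0.0004526 / 3.05×10⁻⁸ = 14840 N = 14.84 kN.
σ_{aluminium} = P/A₁ = 14840/1750 = 8.48 MPa, tensile.

σ ≈ 8.48 MPa (tensile)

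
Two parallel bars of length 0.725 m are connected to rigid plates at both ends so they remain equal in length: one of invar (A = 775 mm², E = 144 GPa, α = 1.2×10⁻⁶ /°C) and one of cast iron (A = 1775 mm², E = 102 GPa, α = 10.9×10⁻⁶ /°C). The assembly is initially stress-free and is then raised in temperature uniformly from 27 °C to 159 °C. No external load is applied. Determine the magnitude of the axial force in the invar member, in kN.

Equilibrium of a rigid end plate with no external load gives equal and opposite internal forces ±P in the two members. Since α_{cast iron} > α_{invar}, heating drives the cast iron into compression and the invar into tension.
Setting the final lengths equal and cancelling L: (α₁ − α₂)ΔT = P/(A₁E₁) + P/(A₂E₂).
|α₁ − α₂|·ΔT = 9.7×10⁻⁶ × 132 = 0.00128.
1/(A₁E₁) + 1/(A₂E₂) = 1/(775×144×10³) + 1/(1775×102×10³) = 1.448×10⁻⁸ N⁻¹.
So P = 0.00128 / 1.448×10⁻⁸ = 88.4 kN.

P ≈ 88.4 kN (tensile in the invar)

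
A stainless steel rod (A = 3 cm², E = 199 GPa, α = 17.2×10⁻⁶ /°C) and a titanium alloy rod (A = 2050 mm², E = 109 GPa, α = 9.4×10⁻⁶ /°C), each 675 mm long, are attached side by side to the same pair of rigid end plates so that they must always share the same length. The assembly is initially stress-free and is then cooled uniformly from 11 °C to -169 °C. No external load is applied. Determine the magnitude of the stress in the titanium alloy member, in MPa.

σ ≈ 32.3 MPa (compressive)

The stainless steel has the larger α, so on cooling it would change length more than the titanium alloy if both were free. The rigid plates force a common final length, so the stainless steel is put into tension and the titanium alloy into compression, with equal and opposite forces P (no external load).
Equating the net (thermal + elastic) strains gives |α₁ − α₂|·ΔT = P·[1/(A₁E₁) + 1/(A₂E₂)].
|α₁ − α₂|·ΔT = 7.8×10⁻⁶ × 180 = 0.001404.
1/(A₁E₁) + 1/(A₂E₂) = 1/(300×199×10³) + 1/(2050×109×10³) = 2.123×10⁻⁸ N⁻¹.
P = 0.001404 / 2.123×10⁻⁸ = 66150 N = 66.15 kN.
σ_{titanium alloy} = P/A₂ = 66150/2050 = 32.27 MPa, compressive.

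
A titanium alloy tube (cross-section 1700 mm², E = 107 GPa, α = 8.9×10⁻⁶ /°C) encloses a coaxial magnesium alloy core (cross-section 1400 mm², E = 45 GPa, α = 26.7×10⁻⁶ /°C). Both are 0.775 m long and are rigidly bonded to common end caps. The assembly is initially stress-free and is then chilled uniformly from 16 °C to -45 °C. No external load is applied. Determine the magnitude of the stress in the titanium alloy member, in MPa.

σ ≈ 29.9 MPa (compressive)

Both members must finish at the same length. With the larger α, the magnesium alloy tends to over-contract; the plates restrain it, putting the magnesium alloy in tension and the titanium alloy in compression. With no external load the two internal forces are equal and opposite, magnitude P.
Setting the final lengths equal and cancelling L: (α₁ − α₂)ΔT = P/(A₁E₁) + P/(A₂E₂).
|α₁ − α₂|·ΔT = 17.8×10⁻⁶ × 61 = 0.001086.
1/(A₁E₁) + 1/(A₂E₂) = 1/(1700×107×10³) + 1/(1400×45×10³) = 2.137×10⁻⁸ N⁻¹.
So P = 0.001086 / 2.137×10⁻⁸ = 50.81 kN.
σ_{titanium alloy} = P/A₁ = 50810/1700 = 29.89 MPa, compressive.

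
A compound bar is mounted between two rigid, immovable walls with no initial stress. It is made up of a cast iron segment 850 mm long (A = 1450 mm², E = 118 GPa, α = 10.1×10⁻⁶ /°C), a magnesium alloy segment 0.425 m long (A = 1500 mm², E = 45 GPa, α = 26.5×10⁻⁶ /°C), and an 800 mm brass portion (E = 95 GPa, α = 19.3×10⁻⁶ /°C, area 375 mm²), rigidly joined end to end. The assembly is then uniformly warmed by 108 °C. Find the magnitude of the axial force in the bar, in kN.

P ≈ 113 kN (compressive)

If the supports were absent, the total length change would be Σ αᵢΔT Lᵢ = 10.1×10⁻⁶×108×850 + 26.5×10⁻⁶×108×425 + 19.3×10⁻⁶×108×800 = 3.811 mm.
The rigid supports impose zero overall length change; the single axial force P common to all segments must satisfy P Σ Lᵢ/(AᵢEᵢ) = δ_free.
Σ Lᵢ/(AᵢEᵢ) = 850/(1450×118×10³) + 425/(1500×45×10³) + 800/(375×95×10³) = 3.372×10⁻⁵ mm/N.
P = 3.811 / 3.372×10⁻⁵ = 113000 N = 113 kN, compressive.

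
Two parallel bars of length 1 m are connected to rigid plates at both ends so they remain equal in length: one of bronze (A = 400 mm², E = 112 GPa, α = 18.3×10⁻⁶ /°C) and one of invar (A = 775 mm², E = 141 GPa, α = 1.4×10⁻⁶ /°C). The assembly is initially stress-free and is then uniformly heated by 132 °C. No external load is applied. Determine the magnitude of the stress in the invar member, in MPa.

σ ≈ 91.5 MPa (tensile)

The bronze has the larger α, so on heating it would change length more than the invar if both were free. The rigid plates force a common final length, so the bronze is put into compression and the invar into tension, with equal and opposite forces P (no external load).
Equating the net (thermal + elastic) strains gives |α₁ − α₂|·ΔT = P·[1/(A₁E₁) + 1/(A₂E₂)].
|α₁ − α₂|·ΔT = 16.9×10⁻⁶ × 132 = 0.002231.
1/(A₁E₁) + 1/(A₂E₂) = 1/(400×112×10³) + 1/(775×141×10³) = 3.147×10⁻⁸ N⁻¹.
P = 0.002231 / 3.147×10⁻⁸ = 70880 N = 70.88 kN.
σ_{invar} = P/A₂ = 70880/775 = 91.46 MPa, tensile.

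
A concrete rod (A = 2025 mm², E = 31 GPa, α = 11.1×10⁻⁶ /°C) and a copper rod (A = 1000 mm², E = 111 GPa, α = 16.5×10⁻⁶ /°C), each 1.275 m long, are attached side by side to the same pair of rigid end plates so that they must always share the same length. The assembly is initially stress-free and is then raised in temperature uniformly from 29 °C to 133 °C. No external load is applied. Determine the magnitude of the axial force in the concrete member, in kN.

P ≈ 22.5 kN (tensile in the concrete)

The copper has the larger α, so on heating it would change length more than the concrete if both were free. The rigid plates force a common final length, so the copper is put into compression and the concrete into tension, with equal and opposite forces P (no external load).
Compatibility of the two members (thermal + elastic change equal): (α₁ − α₂)ΔT = P·[1/(A₁E₁) + 1/(A₂E₂)].
|α₁ − α₂|·ΔT = 5.4×10⁻⁶ × 104 = 0.0005616.
1/(A₁E₁) + 1/(A₂E₂) = 1/(2025×31×10³) + 1/(1000×111×10³) = 2.494×10⁻⁸ N⁻¹.
So P = 0.0005616 / 2.494×10⁻⁸ = 22.52 kN.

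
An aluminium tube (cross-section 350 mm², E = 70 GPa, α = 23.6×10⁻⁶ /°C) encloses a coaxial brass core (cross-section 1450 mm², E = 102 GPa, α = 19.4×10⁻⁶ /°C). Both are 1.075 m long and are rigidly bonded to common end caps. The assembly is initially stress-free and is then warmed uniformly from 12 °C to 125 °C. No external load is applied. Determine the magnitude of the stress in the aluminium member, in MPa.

σ ≈ 28.5 MPa (compressive)

The aluminium has the larger α, so on heating it would change length more than the brass if both were free. The rigid plates force a common final length, so the aluminium is put into compression and the brass into tension, with equal and opposite forces P (no external load).
Compatibility of the two members (thermal + elastic change equal): (α₁ − α₂)ΔT = P·[1/(A₁E₁) + 1/(A₂E₂)].
|α₁ − α₂|·ΔT = 4.2×10⁻⁶ × 113 = 0.0004746.
1/(A₁E₁) + 1/(A₂E₂) = 1/(350×70×10³) + 1/(1450×102×10³) = 4.758×10⁻⁸ N⁻¹.
P = 0.0004746 / 4.758×10⁻⁸ = 9975 N = 9.975 kN.
σ_{aluminium} = P/A₁ = 9975/350 = 28.5 MPa, compressive.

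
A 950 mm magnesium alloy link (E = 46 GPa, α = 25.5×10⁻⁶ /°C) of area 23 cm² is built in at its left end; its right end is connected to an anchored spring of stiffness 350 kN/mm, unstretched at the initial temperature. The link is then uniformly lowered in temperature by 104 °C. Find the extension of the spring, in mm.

δ ≈ 0.608 mm

If the spring were absent the link would shorten by αΔT L = 25.5×10⁻⁶ × 104 × 950 = 2.519 mm.
Let P be the tensile force in the spring. The link extends elastically by PL/(AE) and the spring stretches by P/k; together these equal δ_free.
So P = δ_free / [L/(AE) + 1/k] = 2.519 / [ 950/(2300×46×10³) + 1/(350×10³) ].
P = 2.519 / 1.184×10⁻⁵ = 212900 N.
Spring extension = P/k = 212900/(350×10³) = 0.6082 mm.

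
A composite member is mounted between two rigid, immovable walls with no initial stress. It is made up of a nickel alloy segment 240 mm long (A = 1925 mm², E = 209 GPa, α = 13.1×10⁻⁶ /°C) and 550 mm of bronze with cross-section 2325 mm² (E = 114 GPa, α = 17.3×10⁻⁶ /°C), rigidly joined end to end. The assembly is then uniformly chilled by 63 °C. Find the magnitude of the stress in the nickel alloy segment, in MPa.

Free thermal contraction of the whole bar: Σ αᵢΔT Lᵢ = 13.1×10⁻⁶×63×240 + 17.3×10⁻⁶×63×550 = 0.7975 mm.
The rigid supports impose zero overall length change; the single axial force P common to all segments must satisfy P Σ Lᵢ/(AᵢEᵢ) = δ_free.
The series flexibility is Σ Lᵢ/(AᵢEᵢ) = 240/(1925×209×10³) + 550/(2325×114×10³) = 2.672×10⁻⁶ mm/N.
So P = 0.7975 / 2.672×10⁻⁶ = 298.5 kN, tensile.
σ_{nickel alloy} = P / A = 298500 / 1925 = 155.1 MPa.

σ ≈ 155 MPa (tensile)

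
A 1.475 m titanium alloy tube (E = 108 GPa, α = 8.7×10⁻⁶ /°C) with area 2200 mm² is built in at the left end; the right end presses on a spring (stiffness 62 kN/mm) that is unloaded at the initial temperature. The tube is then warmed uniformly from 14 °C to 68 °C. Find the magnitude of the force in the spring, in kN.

P ≈ 31 kN

The unrestrained thermal change is αΔT L = 8.7×10⁻⁶ × 54 × 1475 = 0.693 mm.
With a force P in the spring, the elastic change of the tube is PL/(AE) and that of the spring is P/k; compatibility requires their sum to equal δ_free.
P [ L/(AE) + 1/k ] = δ_free → P [ 1475/(2200×108×10³) + 1/(62×10³) ] = 0.693.
P = 0.693 / 2.234×10⁻⁵ = 31020 N.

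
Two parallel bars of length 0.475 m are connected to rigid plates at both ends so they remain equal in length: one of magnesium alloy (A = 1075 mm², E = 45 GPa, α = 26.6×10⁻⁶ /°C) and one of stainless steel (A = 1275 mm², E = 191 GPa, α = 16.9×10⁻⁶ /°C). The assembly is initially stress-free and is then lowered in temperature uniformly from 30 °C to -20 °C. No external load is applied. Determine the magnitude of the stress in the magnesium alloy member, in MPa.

σ ≈ 18.2 MPa (tensile)

The magnesium alloy has the larger α, so on cooling it would change length more than the stainless steel if both were free. The rigid plates force a common final length, so the magnesium alloy is put into tension and the stainless steel into compression, with equal and opposite forces P (no external load).
Equating the net (thermal + elastic) strains gives |α₁ − α₂|·ΔT = P·[1/(A₁E₁) + 1/(A₂E₂)].
|α₁ − α₂|·ΔT = 9.7×10⁻⁶ × 50 = 0.000485.
1/(A₁E₁) + 1/(A₂E₂) = 1/(1075×45×10³) + 1/(1275×191×10³) = 2.478×10⁻⁸ N⁻¹.
P = 0.000485 / 2.478×10⁻⁸ = 19570 N = 19.57 kN.
σ_{magnesium alloy} = P/A₁ = 19570/1075 = 18.21 MPa, tensile.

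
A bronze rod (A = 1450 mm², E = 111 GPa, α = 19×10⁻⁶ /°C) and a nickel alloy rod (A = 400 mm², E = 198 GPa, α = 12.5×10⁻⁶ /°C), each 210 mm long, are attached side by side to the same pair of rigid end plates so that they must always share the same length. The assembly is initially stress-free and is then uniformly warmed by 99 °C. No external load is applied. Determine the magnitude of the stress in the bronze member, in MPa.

Equilibrium of a rigid end plate with no external load gives equal and opposite internal forces ±P in the two members. Since α_{bronze} > α_{nickel alloy}, heating drives the bronze into compression and the nickel alloy into tension.
Setting the final lengths equal and cancelling L: (α₁ − α₂)ΔT = P/(A₁E₁) + P/(A₂E₂).
|α₁ − α₂|·ΔT = 6.5×10⁻⁶ × 99 = 0.0006435.
1/(A₁E₁) + 1/(A₂E₂) = 1/(1450×111×10³) + 1/(400×198×10³) = 1.884×10⁻⁸ N⁻¹.
So P = 0.0006435 / 1.884×10⁻⁸ = 34.16 kN.
σ_{bronze} = P/A₁ = 34160/1450 = 23.56 MPa, compressive.

σ ≈ 23.6 MPa (compressive)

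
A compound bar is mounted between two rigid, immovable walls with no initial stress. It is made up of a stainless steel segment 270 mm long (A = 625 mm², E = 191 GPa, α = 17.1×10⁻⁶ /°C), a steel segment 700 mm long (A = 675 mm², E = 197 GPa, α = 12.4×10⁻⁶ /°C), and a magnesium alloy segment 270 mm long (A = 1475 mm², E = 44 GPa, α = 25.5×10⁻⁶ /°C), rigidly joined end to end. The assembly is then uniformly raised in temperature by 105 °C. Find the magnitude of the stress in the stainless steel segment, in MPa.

Free thermal expansion of the whole bar: Σ αᵢΔT Lᵢ = 17.1×10⁻⁶×105×270 + 12.4×10⁻⁶×105×700 + 25.5×10⁻⁶×105×270 = 2.119 mm.
Since the ends are fixed, an axial force P builds up, equal in every segment, with P · Σ Lᵢ/(AᵢEᵢ) = δ_free.
Σ Lᵢ/(AᵢEᵢ) = 270/(625×191×10³) + 700/(675×197×10³) + 270/(1475×44×10³) = 1.169×10⁻⁵ mm/N.
Hence P = δ_free / Σ(L/AE) = 2.119/1.169×10⁻⁵ = 181.3 kN (compressive).
σ_{stainless steel} = P / A = 181300 / 625 = 290.1 MPa.

σ ≈ 290 MPa (compressive)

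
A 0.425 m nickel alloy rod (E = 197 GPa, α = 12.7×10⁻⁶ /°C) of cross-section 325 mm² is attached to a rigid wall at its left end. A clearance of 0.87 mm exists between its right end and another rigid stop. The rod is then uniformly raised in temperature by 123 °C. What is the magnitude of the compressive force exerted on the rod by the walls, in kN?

P ≈ 0 kN

Unrestrained expansion: δ_free = αΔT L = 12.7×10⁻⁶ × 123 × 425 = 0.6639 mm.
Since δ_free = 0.664 mm is less than the 0.87 mm gap, the rod never touches the wall. No axial force develops.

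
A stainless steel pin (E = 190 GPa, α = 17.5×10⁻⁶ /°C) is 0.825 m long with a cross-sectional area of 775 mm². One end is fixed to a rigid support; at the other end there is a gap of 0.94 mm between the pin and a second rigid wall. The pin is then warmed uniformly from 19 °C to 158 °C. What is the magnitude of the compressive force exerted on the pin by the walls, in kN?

Free thermal elongation = αΔT L = 17.5×10⁻⁶ × 139 × 825 = 2.007 mm.
The gap closes (δ_free > 0.94 mm) and the wall then resists a further 2.007 − 0.94 = 1.067 mm of expansion.
That suppressed elongation corresponds to σ = E·Δ/L = 190×10³ × 1.067/825 = 245.7 MPa.
Force on the wall = σA = 245.7 × 775 mm² = 190.4 kN.

P ≈ 190 kN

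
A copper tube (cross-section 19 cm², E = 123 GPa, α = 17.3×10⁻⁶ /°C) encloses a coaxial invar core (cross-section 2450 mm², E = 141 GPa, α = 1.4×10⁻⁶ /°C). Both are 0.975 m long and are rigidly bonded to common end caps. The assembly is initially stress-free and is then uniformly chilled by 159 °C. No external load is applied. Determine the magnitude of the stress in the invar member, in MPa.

σ ≈ 144 MPa (compressive)

The copper has the larger α, so on cooling it would change length more than the invar if both were free. The rigid plates force a common final length, so the copper is put into tension and the invar into compression, with equal and opposite forces P (no external load).
Equating the net (thermal + elastic) strains gives |α₁ − α₂|·ΔT = P·[1/(A₁E₁) + 1/(A₂E₂)].
|α₁ − α₂|·ΔT = 15.9×10⁻⁶ × 159 = 0.002528.
1/(A₁E₁) + 1/(A₂E₂) = 1/(1900×123×10³) + 1/(2450×141×10³) = 7.174×10⁻⁹ N⁻¹.
P = 0.002528 / 7.174×10⁻⁹ = 352400 N = 352.4 kN.
σ_{invar} = P/A₂ = 352400/2450 = 143.8 MPa, compressive.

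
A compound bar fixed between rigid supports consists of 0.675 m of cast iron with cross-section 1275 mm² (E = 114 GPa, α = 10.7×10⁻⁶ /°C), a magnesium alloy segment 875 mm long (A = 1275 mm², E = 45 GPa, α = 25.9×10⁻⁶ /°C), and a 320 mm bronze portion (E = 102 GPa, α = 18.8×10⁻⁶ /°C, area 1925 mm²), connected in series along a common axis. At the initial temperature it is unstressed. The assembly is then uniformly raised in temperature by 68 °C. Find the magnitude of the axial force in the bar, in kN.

With the walls removed the bar would change length by δ_free = Σ αᵢΔT Lᵢ = 10.7×10⁻⁶×68×675 + 25.9×10⁻⁶×68×875 + 18.8×10⁻⁶×68×320 = 2.441 mm.
The walls prevent any net length change, so an axial force P (same in every segment) develops. Compatibility: P · Σ Lᵢ/(AᵢEᵢ) = δ_free.
The series flexibility is Σ Lᵢ/(AᵢEᵢ) = 675/(1275×114×10³) + 875/(1275×45×10³) + 320/(1925×102×10³) = 2.152×10⁻⁵ mm/N.
Hence P = δ_free / Σ(L/AE) = 2.441/2.152×10⁻⁵ = 113.4 kN (compressive).

P ≈ 113 kN (compressive)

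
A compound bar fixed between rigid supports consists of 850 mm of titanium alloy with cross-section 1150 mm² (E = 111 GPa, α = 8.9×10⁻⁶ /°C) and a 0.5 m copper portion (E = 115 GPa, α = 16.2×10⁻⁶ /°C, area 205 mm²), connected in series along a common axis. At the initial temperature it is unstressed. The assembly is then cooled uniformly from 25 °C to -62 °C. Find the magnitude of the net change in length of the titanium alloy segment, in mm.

|ΔL| ≈ 0.333 mm

If the supports were absent, the total length change would be Σ αᵢΔT Lᵢ = 8.9×10⁻⁶×87×850 + 16.2×10⁻⁶×87×500 = 1.363 mm.
The rigid supports impose zero overall length change; the single axial force P common to all segments must satisfy P Σ Lᵢ/(AᵢEᵢ) = δ_free.
Σ Lᵢ/(AᵢEᵢ) = 850/(1150×111×10³) + 500/(205×115×10³) = 2.787×10⁻⁵ mm/N.
P = 1.363 / 2.787×10⁻⁵ = 48900 N = 48.9 kN, tensile.
For the titanium alloy segment, free thermal change = 8.9×10⁻⁶×87×850 = 0.6582 mm and elastic change from P = 48900×850/(1150×111×10³) = 0.3256 mm; these oppose, so the net change is 0.333 mm (segment shortens).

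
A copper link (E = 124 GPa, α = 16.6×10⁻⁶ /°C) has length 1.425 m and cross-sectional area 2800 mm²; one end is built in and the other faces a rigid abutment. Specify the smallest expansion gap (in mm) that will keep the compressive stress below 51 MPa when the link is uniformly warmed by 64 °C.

g ≈ 0.928 mm

With no wall the link would lengthen by αΔT L = 16.6×10⁻⁶ × 64 × 1425 = 1.514 mm.
A stress of 51 MPa corresponds to the wall pushing the link back by σL/E = 51×1425/(124×10³) = 0.5861 mm.
So the gap has to take up the difference, g_min = δ_free − σL/E = 1.514 − 0.5861 = 0.9278 mm.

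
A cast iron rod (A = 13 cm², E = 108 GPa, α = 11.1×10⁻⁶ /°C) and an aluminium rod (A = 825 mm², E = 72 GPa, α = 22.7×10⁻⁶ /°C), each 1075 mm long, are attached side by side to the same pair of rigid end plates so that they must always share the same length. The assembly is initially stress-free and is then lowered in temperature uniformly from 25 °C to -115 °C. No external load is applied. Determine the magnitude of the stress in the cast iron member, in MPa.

Equilibrium of a rigid end plate with no external load gives equal and opposite internal forces ±P in the two members. Since α_{aluminium} > α_{cast iron}, cooling drives the aluminium into tension and the cast iron into compression.
Equating the net (thermal + elastic) strains gives |α₁ − α₂|·ΔT = P·[1/(A₁E₁) + 1/(A₂E₂)].
|α₁ − α₂|·ΔT = 11.6×10⁻⁶ × 140 = 0.001624.
1/(A₁E₁) + 1/(A₂E₂) = 1/(1300×108×10³) + 1/(825×72×10³) = 2.396×10⁻⁸ N⁻¹.
P = 0.001624 / 2.396×10⁻⁸ = 67790 N = 67.79 kN.
σ_{cast iron} = P/A₁ = 67790/1300 = 52.14 MPa, compressive.

σ ≈ 52.1 MPa (compressive)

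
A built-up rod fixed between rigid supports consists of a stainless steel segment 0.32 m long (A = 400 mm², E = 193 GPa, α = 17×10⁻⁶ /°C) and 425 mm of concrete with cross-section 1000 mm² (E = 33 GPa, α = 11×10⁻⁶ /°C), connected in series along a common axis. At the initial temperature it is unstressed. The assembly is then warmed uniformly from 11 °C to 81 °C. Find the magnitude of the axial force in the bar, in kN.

If the supports were absent, the total length change would be Σ αᵢΔT Lᵢ = 17×10⁻⁶×70×320 + 11×10⁻⁶×70×425 = 0.7081 mm.
The walls prevent any net length change, so an axial force P (same in every segment) develops. Compatibility: P · Σ Lᵢ/(AᵢEᵢ) = δ_free.
Σ Lᵢ/(AᵢEᵢ) = 320/(400×193×10³) + 425/(1000×33×10³) = 1.702×10⁻⁵ mm/N.
So P = 0.7081 / 1.702×10⁻⁵ = 41.59 kN, compressive.

P ≈ 41.6 kN (compressive)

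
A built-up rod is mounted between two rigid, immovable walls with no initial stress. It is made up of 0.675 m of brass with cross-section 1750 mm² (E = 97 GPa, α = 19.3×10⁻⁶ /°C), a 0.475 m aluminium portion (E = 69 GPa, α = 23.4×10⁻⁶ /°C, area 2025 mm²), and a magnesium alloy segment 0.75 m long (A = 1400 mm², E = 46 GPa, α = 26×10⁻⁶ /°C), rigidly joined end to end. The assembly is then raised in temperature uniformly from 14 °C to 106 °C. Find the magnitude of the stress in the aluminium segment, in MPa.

σ ≈ 104 MPa (compressive)

Free thermal expansion of the whole bar: Σ αᵢΔT Lᵢ = 19.3×10⁻⁶×92×675 + 23.4×10⁻⁶×92×475 + 26×10⁻⁶×92×750 = 4.015 mm.
Since the ends are fixed, an axial force P builds up, equal in every segment, with P · Σ Lᵢ/(AᵢEᵢ) = δ_free.
Σ Lᵢ/(AᵢEᵢ) = 675/(1750×97×10³) + 475/(2025×69×10³) + 750/(1400×46×10³) = 1.902×10⁻⁵ mm/N.
So P = 4.015 / 1.902×10⁻⁵ = 211.1 kN, compressive.
σ_{aluminium} = P / A = 211100 / 2025 = 104.2 MPa.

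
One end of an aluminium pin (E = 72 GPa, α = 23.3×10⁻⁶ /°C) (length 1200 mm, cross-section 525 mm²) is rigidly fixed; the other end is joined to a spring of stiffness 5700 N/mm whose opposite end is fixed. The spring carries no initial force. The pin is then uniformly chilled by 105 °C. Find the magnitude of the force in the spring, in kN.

If the spring were absent the pin would shorten by αΔT L = 23.3×10⁻⁶ × 105 × 1200 = 2.936 mm.
Let P be the tensile force in the spring. The pin extends elastically by PL/(AE) and the spring stretches by P/k; together these equal δ_free.
So P = δ_free / [L/(AE) + 1/k] = 2.936 / [ 1200/(525×72×10³) + 1/(5700) ].
P = 2.936 / 0.0002072 = 14170 N.

P ≈ 14.2 kN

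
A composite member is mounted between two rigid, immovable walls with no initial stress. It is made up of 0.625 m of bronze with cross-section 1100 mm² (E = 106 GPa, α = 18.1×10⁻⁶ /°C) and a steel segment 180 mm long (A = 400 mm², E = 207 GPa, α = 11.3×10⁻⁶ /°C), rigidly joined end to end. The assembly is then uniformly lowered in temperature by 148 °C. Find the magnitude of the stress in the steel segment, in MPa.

Free thermal contraction of the whole bar: Σ αᵢΔT Lᵢ = 18.1×10⁻⁶×148×625 + 11.3×10⁻⁶×148×180 = 1.975 mm.
The walls prevent any net length change, so an axial force P (same in every segment) develops. Compatibility: P · Σ Lᵢ/(AᵢEᵢ) = δ_free.
The series flexibility is Σ Lᵢ/(AᵢEᵢ) = 625/(1100×106×10³) + 180/(400×207×10³) = 7.534×10⁻⁶ mm/N.
So P = 1.975 / 7.534×10⁻⁶ = 262.2 kN, tensile.
σ_{steel} = P / A = 262200 / 400 = 655.4 MPa.

σ ≈ 655 MPa (tensile)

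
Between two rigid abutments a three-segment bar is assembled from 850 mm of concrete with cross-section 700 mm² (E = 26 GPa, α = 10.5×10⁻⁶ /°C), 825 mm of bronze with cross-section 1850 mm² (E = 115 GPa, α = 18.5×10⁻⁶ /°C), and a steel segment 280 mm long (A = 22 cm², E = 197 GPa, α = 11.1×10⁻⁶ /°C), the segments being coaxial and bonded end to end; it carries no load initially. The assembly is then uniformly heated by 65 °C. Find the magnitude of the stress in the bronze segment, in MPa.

σ ≈ 18.7 MPa (compressive)

If the supports were absent, the total length change would be Σ αᵢΔT Lᵢ = 10.5×10⁻⁶×65×850 + 18.5×10⁻⁶×65×825 + 11.1×10⁻⁶×65×280 = 1.774 mm.
The walls prevent any net length change, so an axial force P (same in every segment) develops. Compatibility: P · Σ Lᵢ/(AᵢEᵢ) = δ_free.
The series flexibility is Σ Lᵢ/(AᵢEᵢ) = 850/(700×26×10³) + 825/(1850×115×10³) + 280/(2200×197×10³) = 5.123×10⁻⁵ mm/N.
Hence P = δ_free / Σ(L/AE) = 1.774/5.123×10⁻⁵ = 34.63 kN (compressive).
σ_{bronze} = P / A = 34630 / 1850 = 18.72 MPa.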